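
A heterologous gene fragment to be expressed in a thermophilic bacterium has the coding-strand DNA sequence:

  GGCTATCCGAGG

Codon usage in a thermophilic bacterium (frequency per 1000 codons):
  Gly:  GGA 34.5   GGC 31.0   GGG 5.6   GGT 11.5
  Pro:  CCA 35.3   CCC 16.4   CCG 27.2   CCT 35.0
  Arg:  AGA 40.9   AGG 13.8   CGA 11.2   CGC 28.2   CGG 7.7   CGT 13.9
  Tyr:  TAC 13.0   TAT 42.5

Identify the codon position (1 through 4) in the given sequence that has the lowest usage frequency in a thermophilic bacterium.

Codon 1 GGC (Gly): 31.0 per 1000.
Codon 2 TAT (Tyr): 42.5 per 1000.
Codon 3 CCG (Pro): 27.2 per 1000.
Codon 4 AGG (Arg): 13.8 per 1000.
Lowest frequency is 13.8 at codon 4.

4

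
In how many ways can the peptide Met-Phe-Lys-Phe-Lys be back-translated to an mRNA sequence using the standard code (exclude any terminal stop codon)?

Met: 1 codon.
Phe: 2 codons.
Lys: 2 codons.
Phe: 2 codons.
Lys: 2 codons.
1 × 2 × 2 × 2 × 2 = 16.

16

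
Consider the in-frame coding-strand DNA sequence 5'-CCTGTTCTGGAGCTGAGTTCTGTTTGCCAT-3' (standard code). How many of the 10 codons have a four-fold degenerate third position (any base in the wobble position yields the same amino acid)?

6

Codon 1 CCT (Pro): third position 4-fold.
Codon 2 GTT (Val): third position 4-fold.
Codon 3 CTG (Leu): third position 4-fold.
Codon 4 GAG (Glu): third position 2-fold.
Codon 5 CTG (Leu): third position 4-fold.
Codon 6 AGT (Ser): third position 2-fold.
Codon 7 TCT (Ser): third position 4-fold.
Codon 8 GTT (Val): third position 4-fold.
Codon 9 TGC (Cys): third position 2-fold.
Codon 10 CAT (His): third position 2-fold.
Four-fold degenerate third positions: 6.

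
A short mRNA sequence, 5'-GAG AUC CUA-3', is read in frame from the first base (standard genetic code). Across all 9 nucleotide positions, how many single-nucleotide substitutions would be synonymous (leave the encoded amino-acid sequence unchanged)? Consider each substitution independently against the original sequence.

7

Codon 1 (GAG, Glu): 1 synonymous substitution.
Codon 2 (AUC, Ile): 2 synonymous substitutions.
Codon 3 (CUA, Leu): 4 synonymous substitutions.
Total: 1 + 2 + 4 = 7.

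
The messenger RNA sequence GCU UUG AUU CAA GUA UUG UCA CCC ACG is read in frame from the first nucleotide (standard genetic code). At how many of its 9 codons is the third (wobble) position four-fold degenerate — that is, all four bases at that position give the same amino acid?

5

Codon 1 GCU (Ala): third position 4-fold.
Codon 2 UUG (Leu): third position 2-fold.
Codon 3 AUU (Ile): third position 3-fold.
Codon 4 CAA (Gln): third position 2-fold.
Codon 5 GUA (Val): third position 4-fold.
Codon 6 UUG (Leu): third position 2-fold.
Codon 7 UCA (Ser): third position 4-fold.
Codon 8 CCC (Pro): third position 4-fold.
Codon 9 ACG (Thr): third position 4-fold.
Four-fold degenerate third positions: 5.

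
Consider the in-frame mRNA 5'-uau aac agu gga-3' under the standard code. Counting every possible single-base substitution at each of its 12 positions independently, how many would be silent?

Codon 1 (UAU, Tyr): 1 synonymous substitution.
Codon 2 (AAC, Asn): 1 synonymous substitution.
Codon 3 (AGU, Ser): 1 synonymous substitution.
Codon 4 (GGA, Gly): 3 synonymous substitutions.
Total: 1 + 1 + 1 + 3 = 6.

6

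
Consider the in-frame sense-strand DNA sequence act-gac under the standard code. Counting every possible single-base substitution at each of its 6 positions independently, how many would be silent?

Codon 1 (ACT, Thr): 3 synonymous substitutions.
Codon 2 (GAC, Asp): 1 synonymous substitution.
Total: 3 + 1 = 4.

4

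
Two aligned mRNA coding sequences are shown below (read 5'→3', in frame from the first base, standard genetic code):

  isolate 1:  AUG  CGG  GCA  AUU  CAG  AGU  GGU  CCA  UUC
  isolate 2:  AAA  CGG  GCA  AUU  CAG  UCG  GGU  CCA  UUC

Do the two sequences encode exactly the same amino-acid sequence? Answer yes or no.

Codon 1: AUG Met / AAA Lys — nonsynonymous.
Codon 2: CGG Arg / CGG Arg — identical.
Codon 3: GCA Ala / GCA Ala — identical.
Codon 4: AUU Ile / AUU Ile — identical.
Codon 5: CAG Gln / CAG Gln — identical.
Codon 6: AGU Ser / UCG Ser — synonymous.
Codon 7: GGU Gly / GGU Gly — identical.
Codon 8: CCA Pro / CCA Pro — identical.
Codon 9: UUC Phe / UUC Phe — identical.
Nonsynonymous differences: 1 → different protein.

no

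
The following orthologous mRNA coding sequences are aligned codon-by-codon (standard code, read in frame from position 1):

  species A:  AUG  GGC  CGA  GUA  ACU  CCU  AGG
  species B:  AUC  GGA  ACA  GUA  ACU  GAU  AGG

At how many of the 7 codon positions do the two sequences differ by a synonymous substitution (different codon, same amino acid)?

1

Codon 1: AUG Met / AUC Ile — nonsynonymous.
Codon 2: GGC Gly / GGA Gly — synonymous.
Codon 3: CGA Arg / ACA Thr — nonsynonymous.
Codon 4: GUA Val / GUA Val — identical.
Codon 5: ACU Thr / ACU Thr — identical.
Codon 6: CCU Pro / GAU Asp — nonsynonymous.
Codon 7: AGG Arg / AGG Arg — identical.
Synonymous differences: 1.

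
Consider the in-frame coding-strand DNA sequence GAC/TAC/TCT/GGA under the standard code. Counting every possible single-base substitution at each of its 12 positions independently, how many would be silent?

Codon 1 (GAC, Asp): 1 synonymous substitution.
Codon 2 (TAC, Tyr): 1 synonymous substitution.
Codon 3 (TCT, Ser): 3 synonymous substitutions.
Codon 4 (GGA, Gly): 3 synonymous substitutions.
Total: 1 + 1 + 3 + 3 = 8.

8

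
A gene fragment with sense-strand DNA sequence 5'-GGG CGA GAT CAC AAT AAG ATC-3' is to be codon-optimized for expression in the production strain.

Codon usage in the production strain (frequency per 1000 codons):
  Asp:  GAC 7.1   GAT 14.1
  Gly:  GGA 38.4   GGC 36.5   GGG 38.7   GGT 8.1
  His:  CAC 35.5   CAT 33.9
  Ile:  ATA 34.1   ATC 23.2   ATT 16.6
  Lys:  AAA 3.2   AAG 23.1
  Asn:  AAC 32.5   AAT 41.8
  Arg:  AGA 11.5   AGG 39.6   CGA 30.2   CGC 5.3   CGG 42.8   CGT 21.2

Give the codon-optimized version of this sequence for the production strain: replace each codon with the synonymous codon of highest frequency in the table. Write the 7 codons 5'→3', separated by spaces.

GGG CGG GAT CAC AAT AAG ATA

Codon 1 (Gly): best is GGG at 38.7.
Codon 2 (Arg): best is CGG at 42.8.
Codon 3 (Asp): best is GAT at 14.1.
Codon 4 (His): best is CAC at 35.5.
Codon 5 (Asn): best is AAT at 41.8.
Codon 6 (Lys): best is AAG at 23.1.
Codon 7 (Ile): best is ATA at 34.1.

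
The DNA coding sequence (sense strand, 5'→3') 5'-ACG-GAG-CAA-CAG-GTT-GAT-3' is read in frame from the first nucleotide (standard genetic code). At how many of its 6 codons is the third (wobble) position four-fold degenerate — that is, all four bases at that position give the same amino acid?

2

Codon 1 ACG (Thr): third position 4-fold.
Codon 2 GAG (Glu): third position 2-fold.
Codon 3 CAA (Gln): third position 2-fold.
Codon 4 CAG (Gln): third position 2-fold.
Codon 5 GTT (Val): third position 4-fold.
Codon 6 GAT (Asp): third position 2-fold.
Four-fold degenerate third positions: 2.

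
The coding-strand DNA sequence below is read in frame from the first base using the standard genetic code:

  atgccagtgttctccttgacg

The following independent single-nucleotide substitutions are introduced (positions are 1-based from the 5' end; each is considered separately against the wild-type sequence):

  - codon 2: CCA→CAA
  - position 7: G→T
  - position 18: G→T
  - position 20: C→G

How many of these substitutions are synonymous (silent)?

Codon 2: CCA (Pro) → CAA (Gln) — missense.
Codon 3: GTG (Val) → TTG (Leu) — missense.
Codon 6: TTG (Leu) → TTT (Phe) — missense.
Codon 7: ACG (Thr) → AGG (Arg) — missense.
Synonymous: 0 of 4.

0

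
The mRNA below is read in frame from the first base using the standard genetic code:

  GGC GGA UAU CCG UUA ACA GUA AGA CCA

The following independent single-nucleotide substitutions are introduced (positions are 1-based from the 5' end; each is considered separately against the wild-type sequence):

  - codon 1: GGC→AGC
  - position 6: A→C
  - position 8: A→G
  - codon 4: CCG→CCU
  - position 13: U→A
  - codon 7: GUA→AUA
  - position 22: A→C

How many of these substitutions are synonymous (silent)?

Codon 1: GGC (Gly) → AGC (Ser) — missense.
Codon 2: GGA (Gly) → GGC (Gly) — synonymous.
Codon 3: UAU (Tyr) → UGU (Cys) — missense.
Codon 4: CCG (Pro) → CCU (Pro) — synonymous.
Codon 5: UUA (Leu) → AUA (Ile) — missense.
Codon 7: GUA (Val) → AUA (Ile) — missense.
Codon 8: AGA (Arg) → CGA (Arg) — synonymous.
Synonymous: 3 of 7.

3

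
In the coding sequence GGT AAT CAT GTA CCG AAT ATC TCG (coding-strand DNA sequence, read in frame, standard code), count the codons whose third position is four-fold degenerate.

4

Codon 1 GGT (Gly): third position 4-fold.
Codon 2 AAT (Asn): third position 2-fold.
Codon 3 CAT (His): third position 2-fold.
Codon 4 GTA (Val): third position 4-fold.
Codon 5 CCG (Pro): third position 4-fold.
Codon 6 AAT (Asn): third position 2-fold.
Codon 7 ATC (Ile): third position 3-fold.
Codon 8 TCG (Ser): third position 4-fold.
Four-fold degenerate third positions: 4.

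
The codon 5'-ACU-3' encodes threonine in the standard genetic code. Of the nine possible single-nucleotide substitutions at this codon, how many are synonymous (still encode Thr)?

3

Position 1: none → 0 synonymous.
Position 2: none → 0 synonymous.
Position 3: ACC, ACA, ACG → 3 synonymous.
Total: 0 + 0 + 3 = 3.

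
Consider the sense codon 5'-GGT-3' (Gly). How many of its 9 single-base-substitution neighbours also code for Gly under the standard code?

Position 1: none → 0 synonymous.
Position 2: none → 0 synonymous.
Position 3: GGC, GGA, GGG → 3 synonymous.
Total: 0 + 0 + 3 = 3.

3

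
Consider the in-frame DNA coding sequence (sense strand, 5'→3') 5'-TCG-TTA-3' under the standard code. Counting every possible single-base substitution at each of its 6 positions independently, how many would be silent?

5

Codon 1 (TCG, Ser): 3 synonymous substitutions.
Codon 2 (TTA, Leu): 2 synonymous substitutions.
Total: 3 + 2 = 5.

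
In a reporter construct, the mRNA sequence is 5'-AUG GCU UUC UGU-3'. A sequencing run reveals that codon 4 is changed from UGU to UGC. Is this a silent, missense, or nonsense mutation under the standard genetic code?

silent

Position 12 falls in codon 4: UGU → Cys.
After the substitution the codon is UGC → Cys.
Both encode Cys, so the change is synonymous.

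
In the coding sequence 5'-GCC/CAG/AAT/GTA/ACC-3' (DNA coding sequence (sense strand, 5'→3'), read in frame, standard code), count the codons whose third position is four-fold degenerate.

Codon 1 GCC (Ala): third position 4-fold.
Codon 2 CAG (Gln): third position 2-fold.
Codon 3 AAT (Asn): third position 2-fold.
Codon 4 GTA (Val): third position 4-fold.
Codon 5 ACC (Thr): third position 4-fold.
Four-fold degenerate third positions: 3.

3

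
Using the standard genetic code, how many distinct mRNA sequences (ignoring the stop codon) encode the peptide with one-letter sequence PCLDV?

384

Pro: 4 codons.
Cys: 2 codons.
Leu: 6 codons.
Asp: 2 codons.
Val: 4 codons.
4 × 2 × 6 × 2 × 4 = 384.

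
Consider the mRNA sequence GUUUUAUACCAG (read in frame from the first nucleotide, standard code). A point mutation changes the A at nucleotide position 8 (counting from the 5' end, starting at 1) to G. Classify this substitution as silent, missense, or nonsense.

missense

Position 8 falls in codon 3: UAC → Tyr.
After the substitution the codon is UGC → Cys.
Tyr ≠ Cys, so this is a missense mutation.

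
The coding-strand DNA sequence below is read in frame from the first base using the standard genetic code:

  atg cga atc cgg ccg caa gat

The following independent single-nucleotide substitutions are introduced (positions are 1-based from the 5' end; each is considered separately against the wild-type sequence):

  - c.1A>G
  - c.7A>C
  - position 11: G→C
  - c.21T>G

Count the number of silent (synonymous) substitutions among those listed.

Codon 1: ATG (Met) → GTG (Val) — missense.
Codon 3: ATC (Ile) → CTC (Leu) — missense.
Codon 4: CGG (Arg) → CCG (Pro) — missense.
Codon 7: GAT (Asp) → GAG (Glu) — missense.
Synonymous: 0 of 4.

0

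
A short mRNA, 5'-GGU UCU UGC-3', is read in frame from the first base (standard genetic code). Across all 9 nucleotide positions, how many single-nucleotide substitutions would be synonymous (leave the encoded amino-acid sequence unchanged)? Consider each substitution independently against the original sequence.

Codon 1 (GGU, Gly): 3 synonymous substitutions.
Codon 2 (UCU, Ser): 3 synonymous substitutions.
Codon 3 (UGC, Cys): 1 synonymous substitution.
Total: 3 + 3 + 1 = 7.

7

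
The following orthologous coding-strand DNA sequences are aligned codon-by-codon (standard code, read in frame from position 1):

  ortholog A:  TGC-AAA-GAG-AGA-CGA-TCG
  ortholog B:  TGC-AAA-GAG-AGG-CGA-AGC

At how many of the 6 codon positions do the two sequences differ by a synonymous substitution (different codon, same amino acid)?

Codon 1: TGC Cys / TGC Cys — identical.
Codon 2: AAA Lys / AAA Lys — identical.
Codon 3: GAG Glu / GAG Glu — identical.
Codon 4: AGA Arg / AGG Arg — synonymous.
Codon 5: CGA Arg / CGA Arg — identical.
Codon 6: TCG Ser / AGC Ser — synonymous.
Synonymous differences: 2.

2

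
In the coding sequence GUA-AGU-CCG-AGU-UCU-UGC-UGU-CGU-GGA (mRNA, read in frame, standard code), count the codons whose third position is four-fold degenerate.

Codon 1 GUA (Val): third position 4-fold.
Codon 2 AGU (Ser): third position 2-fold.
Codon 3 CCG (Pro): third position 4-fold.
Codon 4 AGU (Ser): third position 2-fold.
Codon 5 UCU (Ser): third position 4-fold.
Codon 6 UGC (Cys): third position 2-fold.
Codon 7 UGU (Cys): third position 2-fold.
Codon 8 CGU (Arg): third position 4-fold.
Codon 9 GGA (Gly): third position 4-fold.
Four-fold degenerate third positions: 5.

5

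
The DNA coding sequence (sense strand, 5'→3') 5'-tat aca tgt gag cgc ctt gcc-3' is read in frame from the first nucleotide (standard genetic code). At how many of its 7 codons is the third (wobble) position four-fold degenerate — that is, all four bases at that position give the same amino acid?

4

Codon 1 TAT (Tyr): third position 2-fold.
Codon 2 ACA (Thr): third position 4-fold.
Codon 3 TGT (Cys): third position 2-fold.
Codon 4 GAG (Glu): third position 2-fold.
Codon 5 CGC (Arg): third position 4-fold.
Codon 6 CTT (Leu): third position 4-fold.
Codon 7 GCC (Ala): third position 4-fold.
Four-fold degenerate third positions: 4.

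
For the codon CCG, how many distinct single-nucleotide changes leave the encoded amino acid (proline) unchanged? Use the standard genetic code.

3

Position 1: none → 0 synonymous.
Position 2: none → 0 synonymous.
Position 3: CCT, CCC, CCA → 3 synonymous.
Total: 0 + 0 + 3 = 3.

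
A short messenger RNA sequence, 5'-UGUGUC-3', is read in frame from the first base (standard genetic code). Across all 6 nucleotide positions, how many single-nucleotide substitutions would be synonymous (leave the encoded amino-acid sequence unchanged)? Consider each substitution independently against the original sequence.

4

Codon 1 (UGU, Cys): 1 synonymous substitution.
Codon 2 (GUC, Val): 3 synonymous substitutions.
Total: 1 + 3 = 4.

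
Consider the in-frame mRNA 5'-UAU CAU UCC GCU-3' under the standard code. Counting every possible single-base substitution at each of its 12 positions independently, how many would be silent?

Codon 1 (UAU, Tyr): 1 synonymous substitution.
Codon 2 (CAU, His): 1 synonymous substitution.
Codon 3 (UCC, Ser): 3 synonymous substitutions.
Codon 4 (GCU, Ala): 3 synonymous substitutions.
Total: 1 + 1 + 3 + 3 = 8.

8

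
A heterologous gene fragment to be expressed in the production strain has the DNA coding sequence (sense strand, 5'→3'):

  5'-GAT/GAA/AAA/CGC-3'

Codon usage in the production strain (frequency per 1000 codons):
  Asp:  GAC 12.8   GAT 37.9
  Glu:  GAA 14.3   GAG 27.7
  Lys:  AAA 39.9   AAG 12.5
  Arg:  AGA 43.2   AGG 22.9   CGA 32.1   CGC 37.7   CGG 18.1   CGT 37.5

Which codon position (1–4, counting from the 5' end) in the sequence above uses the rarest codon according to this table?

2

Codon 1 GAT (Asp): 37.9 per 1000.
Codon 2 GAA (Glu): 14.3 per 1000.
Codon 3 AAA (Lys): 39.9 per 1000.
Codon 4 CGC (Arg): 37.7 per 1000.
Lowest frequency is 14.3 at codon 2.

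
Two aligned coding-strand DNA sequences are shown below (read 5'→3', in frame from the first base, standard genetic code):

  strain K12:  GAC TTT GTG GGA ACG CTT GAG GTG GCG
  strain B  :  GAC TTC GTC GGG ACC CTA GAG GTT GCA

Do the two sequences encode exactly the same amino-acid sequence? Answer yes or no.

Codon 1: GAC Asp / GAC Asp — identical.
Codon 2: TTT Phe / TTC Phe — synonymous.
Codon 3: GTG Val / GTC Val — synonymous.
Codon 4: GGA Gly / GGG Gly — synonymous.
Codon 5: ACG Thr / ACC Thr — synonymous.
Codon 6: CTT Leu / CTA Leu — synonymous.
Codon 7: GAG Glu / GAG Glu — identical.
Codon 8: GTG Val / GTT Val — synonymous.
Codon 9: GCG Ala / GCA Ala — synonymous.
Nonsynonymous differences: 0 → same protein.

yes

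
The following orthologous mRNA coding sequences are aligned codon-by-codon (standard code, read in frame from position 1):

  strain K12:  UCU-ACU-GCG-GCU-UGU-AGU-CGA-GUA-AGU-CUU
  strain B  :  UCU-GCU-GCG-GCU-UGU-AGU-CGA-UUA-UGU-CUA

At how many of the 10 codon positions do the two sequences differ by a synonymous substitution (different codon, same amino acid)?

1

Codon 1: UCU Ser / UCU Ser — identical.
Codon 2: ACU Thr / GCU Ala — nonsynonymous.
Codon 3: GCG Ala / GCG Ala — identical.
Codon 4: GCU Ala / GCU Ala — identical.
Codon 5: UGU Cys / UGU Cys — identical.
Codon 6: AGU Ser / AGU Ser — identical.
Codon 7: CGA Arg / CGA Arg — identical.
Codon 8: GUA Val / UUA Leu — nonsynonymous.
Codon 9: AGU Ser / UGU Cys — nonsynonymous.
Codon 10: CUU Leu / CUA Leu — synonymous.
Synonymous differences: 1.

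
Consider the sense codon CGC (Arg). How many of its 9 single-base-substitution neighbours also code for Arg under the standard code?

Position 1: none → 0 synonymous.
Position 2: none → 0 synonymous.
Position 3: CGU, CGA, CGG → 3 synonymous.
Total: 0 + 0 + 3 = 3.

3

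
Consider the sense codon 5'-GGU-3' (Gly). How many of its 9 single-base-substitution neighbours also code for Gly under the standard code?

Position 1: none → 0 synonymous.
Position 2: none → 0 synonymous.
Position 3: GGC, GGA, GGG → 3 synonymous.
Total: 0 + 0 + 3 = 3.

3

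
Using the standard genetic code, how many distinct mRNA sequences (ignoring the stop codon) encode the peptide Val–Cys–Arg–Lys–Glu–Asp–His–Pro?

Val: 4 codons.
Cys: 2 codons.
Arg: 6 codons.
Lys: 2 codons.
Glu: 2 codons.
Asp: 2 codons.
His: 2 codons.
Pro: 4 codons.
4 × 2 × 6 × 2 × 2 × 2 × 2 × 4 = 3072.

3072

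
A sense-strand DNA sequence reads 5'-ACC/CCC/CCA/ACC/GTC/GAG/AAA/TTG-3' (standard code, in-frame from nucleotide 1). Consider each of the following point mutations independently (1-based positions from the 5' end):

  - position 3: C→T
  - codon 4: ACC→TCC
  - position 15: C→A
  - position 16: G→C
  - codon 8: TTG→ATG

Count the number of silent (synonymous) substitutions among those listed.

Codon 1: ACC (Thr) → ACT (Thr) — synonymous.
Codon 4: ACC (Thr) → TCC (Ser) — missense.
Codon 5: GTC (Val) → GTA (Val) — synonymous.
Codon 6: GAG (Glu) → CAG (Gln) — missense.
Codon 8: TTG (Leu) → ATG (Met) — missense.
Synonymous: 2 of 5.

2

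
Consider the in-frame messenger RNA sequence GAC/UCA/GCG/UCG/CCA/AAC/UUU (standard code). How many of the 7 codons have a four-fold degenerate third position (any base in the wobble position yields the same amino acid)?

4

Codon 1 GAC (Asp): third position 2-fold.
Codon 2 UCA (Ser): third position 4-fold.
Codon 3 GCG (Ala): third position 4-fold.
Codon 4 UCG (Ser): third position 4-fold.
Codon 5 CCA (Pro): third position 4-fold.
Codon 6 AAC (Asn): third position 2-fold.
Codon 7 UUU (Phe): third position 2-fold.
Four-fold degenerate third positions: 4.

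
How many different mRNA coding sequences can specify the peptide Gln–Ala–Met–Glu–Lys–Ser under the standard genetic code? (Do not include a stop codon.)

192

Gln: 2 codons.
Ala: 4 codons.
Met: 1 codon.
Glu: 2 codons.
Lys: 2 codons.
Ser: 6 codons.
2 × 4 × 1 × 2 × 2 × 6 = 192.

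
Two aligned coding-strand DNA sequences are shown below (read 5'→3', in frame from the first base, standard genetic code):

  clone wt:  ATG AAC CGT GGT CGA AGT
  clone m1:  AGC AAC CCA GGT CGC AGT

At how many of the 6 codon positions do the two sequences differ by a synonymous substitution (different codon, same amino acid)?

1

Codon 1: ATG Met / AGC Ser — nonsynonymous.
Codon 2: AAC Asn / AAC Asn — identical.
Codon 3: CGT Arg / CCA Pro — nonsynonymous.
Codon 4: GGT Gly / GGT Gly — identical.
Codon 5: CGA Arg / CGC Arg — synonymous.
Codon 6: AGT Ser / AGT Ser — identical.
Synonymous differences: 1.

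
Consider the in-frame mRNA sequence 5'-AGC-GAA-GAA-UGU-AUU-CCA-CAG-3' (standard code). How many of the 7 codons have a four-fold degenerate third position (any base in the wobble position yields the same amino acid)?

1

Codon 1 AGC (Ser): third position 2-fold.
Codon 2 GAA (Glu): third position 2-fold.
Codon 3 GAA (Glu): third position 2-fold.
Codon 4 UGU (Cys): third position 2-fold.
Codon 5 AUU (Ile): third position 3-fold.
Codon 6 CCA (Pro): third position 4-fold.
Codon 7 CAG (Gln): third position 2-fold.
Four-fold degenerate third positions: 1.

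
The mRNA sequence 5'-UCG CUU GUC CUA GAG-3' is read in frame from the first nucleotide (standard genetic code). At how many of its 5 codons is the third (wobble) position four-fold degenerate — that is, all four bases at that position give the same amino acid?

4

Codon 1 UCG (Ser): third position 4-fold.
Codon 2 CUU (Leu): third position 4-fold.
Codon 3 GUC (Val): third position 4-fold.
Codon 4 CUA (Leu): third position 4-fold.
Codon 5 GAG (Glu): third position 2-fold.
Four-fold degenerate third positions: 4.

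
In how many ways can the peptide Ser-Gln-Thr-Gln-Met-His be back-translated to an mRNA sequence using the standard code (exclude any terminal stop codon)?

192

Ser: 6 codons.
Gln: 2 codons.
Thr: 4 codons.
Gln: 2 codons.
Met: 1 codon.
His: 2 codons.
6 × 2 × 4 × 2 × 1 × 2 = 192.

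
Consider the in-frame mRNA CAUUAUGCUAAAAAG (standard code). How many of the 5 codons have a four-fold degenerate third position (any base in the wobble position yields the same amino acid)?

1

Codon 1 CAU (His): third position 2-fold.
Codon 2 UAU (Tyr): third position 2-fold.
Codon 3 GCU (Ala): third position 4-fold.
Codon 4 AAA (Lys): third position 2-fold.
Codon 5 AAG (Lys): third position 2-fold.
Four-fold degenerate third positions: 1.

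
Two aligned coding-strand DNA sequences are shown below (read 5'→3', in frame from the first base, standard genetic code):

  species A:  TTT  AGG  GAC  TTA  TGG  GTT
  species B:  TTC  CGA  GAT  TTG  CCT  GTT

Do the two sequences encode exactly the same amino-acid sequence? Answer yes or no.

Codon 1: TTT Phe / TTC Phe — synonymous.
Codon 2: AGG Arg / CGA Arg — synonymous.
Codon 3: GAC Asp / GAT Asp — synonymous.
Codon 4: TTA Leu / TTG Leu — synonymous.
Codon 5: TGG Trp / CCT Pro — nonsynonymous.
Codon 6: GTT Val / GTT Val — identical.
Nonsynonymous differences: 1 → different protein.

no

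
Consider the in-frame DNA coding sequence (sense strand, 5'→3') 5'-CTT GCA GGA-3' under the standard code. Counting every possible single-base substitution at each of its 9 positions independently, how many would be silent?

9

Codon 1 (CTT, Leu): 3 synonymous substitutions.
Codon 2 (GCA, Ala): 3 synonymous substitutions.
Codon 3 (GGA, Gly): 3 synonymous substitutions.
Total: 3 + 3 + 3 = 9.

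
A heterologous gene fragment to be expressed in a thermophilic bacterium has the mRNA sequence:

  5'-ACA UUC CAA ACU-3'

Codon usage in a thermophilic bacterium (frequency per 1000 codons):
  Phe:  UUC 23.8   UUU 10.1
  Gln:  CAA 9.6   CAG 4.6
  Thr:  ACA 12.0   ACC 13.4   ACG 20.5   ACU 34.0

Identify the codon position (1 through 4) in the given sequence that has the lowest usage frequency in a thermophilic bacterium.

3

Codon 1 ACA (Thr): 12.0 per 1000.
Codon 2 UUC (Phe): 23.8 per 1000.
Codon 3 CAA (Gln): 9.6 per 1000.
Codon 4 ACU (Thr): 34.0 per 1000.
Lowest frequency is 9.6 at codon 3.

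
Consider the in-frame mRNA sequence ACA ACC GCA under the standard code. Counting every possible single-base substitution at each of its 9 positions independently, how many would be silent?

9

Codon 1 (ACA, Thr): 3 synonymous substitutions.
Codon 2 (ACC, Thr): 3 synonymous substitutions.
Codon 3 (GCA, Ala): 3 synonymous substitutions.
Total: 3 + 3 + 3 = 9.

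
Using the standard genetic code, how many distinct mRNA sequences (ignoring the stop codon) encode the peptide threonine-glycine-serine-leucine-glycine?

2304

Thr: 4 codons.
Gly: 4 codons.
Ser: 6 codons.
Leu: 6 codons.
Gly: 4 codons.
4 × 4 × 6 × 6 × 4 = 2304.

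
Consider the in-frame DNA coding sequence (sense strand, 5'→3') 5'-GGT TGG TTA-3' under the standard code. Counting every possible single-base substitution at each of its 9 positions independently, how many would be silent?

5

Codon 1 (GGT, Gly): 3 synonymous substitutions.
Codon 2 (TGG, Trp): 0 synonymous substitutions.
Codon 3 (TTA, Leu): 2 synonymous substitutions.
Total: 3 + 0 + 2 = 5.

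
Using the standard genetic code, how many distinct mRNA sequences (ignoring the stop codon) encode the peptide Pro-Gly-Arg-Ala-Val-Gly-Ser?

Pro: 4 codons.
Gly: 4 codons.
Arg: 6 codons.
Ala: 4 codons.
Val: 4 codons.
Gly: 4 codons.
Ser: 6 codons.
4 × 4 × 6 × 4 × 4 × 4 × 6 = 36864.

36864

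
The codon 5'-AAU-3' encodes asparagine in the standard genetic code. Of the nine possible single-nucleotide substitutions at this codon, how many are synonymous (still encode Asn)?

Position 1: none → 0 synonymous.
Position 2: none → 0 synonymous.
Position 3: AAC → 1 synonymous.
Total: 0 + 0 + 1 = 1.

1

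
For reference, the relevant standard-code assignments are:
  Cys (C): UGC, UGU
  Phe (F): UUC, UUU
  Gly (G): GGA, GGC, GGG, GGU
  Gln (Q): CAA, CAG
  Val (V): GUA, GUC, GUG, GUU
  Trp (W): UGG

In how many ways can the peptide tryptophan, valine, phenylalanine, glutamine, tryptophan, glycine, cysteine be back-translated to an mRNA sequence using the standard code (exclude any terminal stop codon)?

Trp: 1 codon.
Val: 4 codons.
Phe: 2 codons.
Gln: 2 codons.
Trp: 1 codon.
Gly: 4 codons.
Cys: 2 codons.
1 × 4 × 2 × 2 × 1 × 4 × 2 = 128.

128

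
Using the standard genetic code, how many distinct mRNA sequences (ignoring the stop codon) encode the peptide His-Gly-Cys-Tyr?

32

His: 2 codons.
Gly: 4 codons.
Cys: 2 codons.
Tyr: 2 codons.
2 × 4 × 2 × 2 = 32.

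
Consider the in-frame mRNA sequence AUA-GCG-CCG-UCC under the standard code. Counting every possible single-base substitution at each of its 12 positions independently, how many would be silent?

Codon 1 (AUA, Ile): 2 synonymous substitutions.
Codon 2 (GCG, Ala): 3 synonymous substitutions.
Codon 3 (CCG, Pro): 3 synonymous substitutions.
Codon 4 (UCC, Ser): 3 synonymous substitutions.
Total: 2 + 3 + 3 + 3 = 11.

11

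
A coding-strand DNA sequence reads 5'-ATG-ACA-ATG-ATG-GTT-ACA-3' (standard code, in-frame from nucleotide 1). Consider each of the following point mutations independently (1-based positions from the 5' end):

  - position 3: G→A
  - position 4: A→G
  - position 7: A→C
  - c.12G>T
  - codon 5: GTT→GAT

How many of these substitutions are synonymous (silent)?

0

Codon 1: ATG (Met) → ATA (Ile) — missense.
Codon 2: ACA (Thr) → GCA (Ala) — missense.
Codon 3: ATG (Met) → CTG (Leu) — missense.
Codon 4: ATG (Met) → ATT (Ile) — missense.
Codon 5: GTT (Val) → GAT (Asp) — missense.
Synonymous: 0 of 5.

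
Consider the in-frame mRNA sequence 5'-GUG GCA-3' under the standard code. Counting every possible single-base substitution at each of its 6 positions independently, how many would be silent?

Codon 1 (GUG, Val): 3 synonymous substitutions.
Codon 2 (GCA, Ala): 3 synonymous substitutions.
Total: 3 + 3 = 6.

6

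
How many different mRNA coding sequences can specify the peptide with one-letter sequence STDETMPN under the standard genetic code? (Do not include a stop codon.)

Ser: 6 codons.
Thr: 4 codons.
Asp: 2 codons.
Glu: 2 codons.
Thr: 4 codons.
Met: 1 codon.
Pro: 4 codons.
Asn: 2 codons.
6 × 4 × 2 × 2 × 4 × 1 × 4 × 2 = 3072.

3072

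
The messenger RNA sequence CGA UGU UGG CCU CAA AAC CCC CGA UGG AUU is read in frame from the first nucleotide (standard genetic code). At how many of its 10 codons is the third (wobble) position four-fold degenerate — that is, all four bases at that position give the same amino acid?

Codon 1 CGA (Arg): third position 4-fold.
Codon 2 UGU (Cys): third position 2-fold.
Codon 3 UGG (Trp): third position 1-fold.
Codon 4 CCU (Pro): third position 4-fold.
Codon 5 CAA (Gln): third position 2-fold.
Codon 6 AAC (Asn): third position 2-fold.
Codon 7 CCC (Pro): third position 4-fold.
Codon 8 CGA (Arg): third position 4-fold.
Codon 9 UGG (Trp): third position 1-fold.
Codon 10 AUU (Ile): third position 3-fold.
Four-fold degenerate third positions: 4.

4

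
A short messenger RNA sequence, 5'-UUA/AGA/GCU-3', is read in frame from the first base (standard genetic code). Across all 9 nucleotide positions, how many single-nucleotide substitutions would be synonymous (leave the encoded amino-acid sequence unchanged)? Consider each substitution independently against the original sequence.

Codon 1 (UUA, Leu): 2 synonymous substitutions.
Codon 2 (AGA, Arg): 2 synonymous substitutions.
Codon 3 (GCU, Ala): 3 synonymous substitutions.
Total: 2 + 2 + 3 = 7.

7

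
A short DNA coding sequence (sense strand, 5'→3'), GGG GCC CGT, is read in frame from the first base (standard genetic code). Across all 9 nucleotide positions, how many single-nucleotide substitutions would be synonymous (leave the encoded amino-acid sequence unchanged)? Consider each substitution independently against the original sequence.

Codon 1 (GGG, Gly): 3 synonymous substitutions.
Codon 2 (GCC, Ala): 3 synonymous substitutions.
Codon 3 (CGT, Arg): 3 synonymous substitutions.
Total: 3 + 3 + 3 = 9.

9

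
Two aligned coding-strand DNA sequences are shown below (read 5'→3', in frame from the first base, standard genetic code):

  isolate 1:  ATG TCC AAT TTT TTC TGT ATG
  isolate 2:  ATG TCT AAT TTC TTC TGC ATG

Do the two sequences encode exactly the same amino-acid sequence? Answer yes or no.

yes

Codon 1: ATG Met / ATG Met — identical.
Codon 2: TCC Ser / TCT Ser — synonymous.
Codon 3: AAT Asn / AAT Asn — identical.
Codon 4: TTT Phe / TTC Phe — synonymous.
Codon 5: TTC Phe / TTC Phe — identical.
Codon 6: TGT Cys / TGC Cys — synonymous.
Codon 7: ATG Met / ATG Met — identical.
Nonsynonymous differences: 0 → same protein.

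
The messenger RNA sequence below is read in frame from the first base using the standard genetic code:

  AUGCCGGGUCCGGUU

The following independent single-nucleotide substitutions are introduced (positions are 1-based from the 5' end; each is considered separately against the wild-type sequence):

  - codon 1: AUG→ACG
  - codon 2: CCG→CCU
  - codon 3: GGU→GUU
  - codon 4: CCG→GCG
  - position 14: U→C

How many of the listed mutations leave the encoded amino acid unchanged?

1

Codon 1: AUG (Met) → ACG (Thr) — missense.
Codon 2: CCG (Pro) → CCU (Pro) — synonymous.
Codon 3: GGU (Gly) → GUU (Val) — missense.
Codon 4: CCG (Pro) → GCG (Ala) — missense.
Codon 5: GUU (Val) → GCU (Ala) — missense.
Synonymous: 1 of 5.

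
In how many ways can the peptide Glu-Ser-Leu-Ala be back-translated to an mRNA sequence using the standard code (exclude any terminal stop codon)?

288

Glu: 2 codons.
Ser: 6 codons.
Leu: 6 codons.
Ala: 4 codons.
2 × 6 × 6 × 4 = 288.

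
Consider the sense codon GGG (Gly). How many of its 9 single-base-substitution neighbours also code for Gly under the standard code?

Position 1: none → 0 synonymous.
Position 2: none → 0 synonymous.
Position 3: GGU, GGC, GGA → 3 synonymous.
Total: 0 + 0 + 3 = 3.

3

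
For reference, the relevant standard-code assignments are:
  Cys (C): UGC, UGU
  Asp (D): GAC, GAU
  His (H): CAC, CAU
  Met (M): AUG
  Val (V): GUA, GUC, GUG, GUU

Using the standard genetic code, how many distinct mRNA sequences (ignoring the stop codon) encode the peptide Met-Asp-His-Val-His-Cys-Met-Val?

256

Met: 1 codon.
Asp: 2 codons.
His: 2 codons.
Val: 4 codons.
His: 2 codons.
Cys: 2 codons.
Met: 1 codon.
Val: 4 codons.
1 × 2 × 2 × 4 × 2 × 2 × 1 × 4 = 256.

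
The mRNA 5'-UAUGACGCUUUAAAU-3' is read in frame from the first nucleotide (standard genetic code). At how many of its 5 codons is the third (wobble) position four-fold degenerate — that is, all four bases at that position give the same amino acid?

1

Codon 1 UAU (Tyr): third position 2-fold.
Codon 2 GAC (Asp): third position 2-fold.
Codon 3 GCU (Ala): third position 4-fold.
Codon 4 UUA (Leu): third position 2-fold.
Codon 5 AAU (Asn): third position 2-fold.
Four-fold degenerate third positions: 1.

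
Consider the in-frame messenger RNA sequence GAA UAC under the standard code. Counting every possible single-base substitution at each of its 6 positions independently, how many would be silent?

Codon 1 (GAA, Glu): 1 synonymous substitution.
Codon 2 (UAC, Tyr): 1 synonymous substitution.
Total: 1 + 1 = 2.

2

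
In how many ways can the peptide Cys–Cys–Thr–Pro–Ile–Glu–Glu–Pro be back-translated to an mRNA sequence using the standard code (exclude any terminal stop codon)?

3072

Cys: 2 codons.
Cys: 2 codons.
Thr: 4 codons.
Pro: 4 codons.
Ile: 3 codons.
Glu: 2 codons.
Glu: 2 codons.
Pro: 4 codons.
2 × 2 × 4 × 4 × 3 × 2 × 2 × 4 = 3072.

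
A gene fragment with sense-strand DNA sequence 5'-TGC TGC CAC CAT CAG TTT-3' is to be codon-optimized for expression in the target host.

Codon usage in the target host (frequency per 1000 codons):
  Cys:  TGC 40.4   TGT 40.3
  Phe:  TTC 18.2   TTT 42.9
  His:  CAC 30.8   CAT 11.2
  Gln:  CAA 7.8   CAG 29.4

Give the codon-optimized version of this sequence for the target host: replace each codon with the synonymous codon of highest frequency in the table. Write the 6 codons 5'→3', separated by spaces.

Codon 1 (Cys): best is TGC at 40.4.
Codon 2 (Cys): best is TGC at 40.4.
Codon 3 (His): best is CAC at 30.8.
Codon 4 (His): best is CAC at 30.8.
Codon 5 (Gln): best is CAG at 29.4.
Codon 6 (Phe): best is TTT at 42.9.

TGC TGC CAC CAC CAG TTT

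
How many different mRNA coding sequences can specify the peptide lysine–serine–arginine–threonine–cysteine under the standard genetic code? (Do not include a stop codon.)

Lys: 2 codons.
Ser: 6 codons.
Arg: 6 codons.
Thr: 4 codons.
Cys: 2 codons.
2 × 6 × 6 × 4 × 2 = 576.

576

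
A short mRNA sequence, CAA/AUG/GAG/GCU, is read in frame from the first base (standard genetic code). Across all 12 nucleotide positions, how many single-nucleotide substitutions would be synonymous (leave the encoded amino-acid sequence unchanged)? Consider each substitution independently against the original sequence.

5

Codon 1 (CAA, Gln): 1 synonymous substitution.
Codon 2 (AUG, Met): 0 synonymous substitutions.
Codon 3 (GAG, Glu): 1 synonymous substitution.
Codon 4 (GCU, Ala): 3 synonymous substitutions.
Total: 1 + 0 + 1 + 3 = 5.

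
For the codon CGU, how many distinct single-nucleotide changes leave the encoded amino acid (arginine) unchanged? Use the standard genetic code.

3

Position 1: none → 0 synonymous.
Position 2: none → 0 synonymous.
Position 3: CGC, CGA, CGG → 3 synonymous.
Total: 0 + 0 + 3 = 3.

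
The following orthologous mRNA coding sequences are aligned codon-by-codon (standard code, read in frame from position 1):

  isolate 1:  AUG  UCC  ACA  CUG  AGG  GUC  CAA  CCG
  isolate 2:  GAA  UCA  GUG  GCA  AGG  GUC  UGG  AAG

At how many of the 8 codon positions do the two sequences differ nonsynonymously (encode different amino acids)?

Codon 1: AUG Met / GAA Glu — nonsynonymous.
Codon 2: UCC Ser / UCA Ser — synonymous.
Codon 3: ACA Thr / GUG Val — nonsynonymous.
Codon 4: CUG Leu / GCA Ala — nonsynonymous.
Codon 5: AGG Arg / AGG Arg — identical.
Codon 6: GUC Val / GUC Val — identical.
Codon 7: CAA Gln / UGG Trp — nonsynonymous.
Codon 8: CCG Pro / AAG Lys — nonsynonymous.
Nonsynonymous differences: 5.

5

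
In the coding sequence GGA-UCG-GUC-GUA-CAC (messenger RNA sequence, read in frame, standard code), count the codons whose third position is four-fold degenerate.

Codon 1 GGA (Gly): third position 4-fold.
Codon 2 UCG (Ser): third position 4-fold.
Codon 3 GUC (Val): third position 4-fold.
Codon 4 GUA (Val): third position 4-fold.
Codon 5 CAC (His): third position 2-fold.
Four-fold degenerate third positions: 4.

4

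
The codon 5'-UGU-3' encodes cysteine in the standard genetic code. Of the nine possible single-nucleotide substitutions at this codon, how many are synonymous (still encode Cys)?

Position 1: none → 0 synonymous.
Position 2: none → 0 synonymous.
Position 3: UGC → 1 synonymous.
Total: 0 + 0 + 1 = 1.

1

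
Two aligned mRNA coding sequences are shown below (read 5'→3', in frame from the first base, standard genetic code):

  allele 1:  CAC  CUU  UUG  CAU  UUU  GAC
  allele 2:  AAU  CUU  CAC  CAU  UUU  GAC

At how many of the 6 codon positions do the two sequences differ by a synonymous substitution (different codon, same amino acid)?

0

Codon 1: CAC His / AAU Asn — nonsynonymous.
Codon 2: CUU Leu / CUU Leu — identical.
Codon 3: UUG Leu / CAC His — nonsynonymous.
Codon 4: CAU His / CAU His — identical.
Codon 5: UUU Phe / UUU Phe — identical.
Codon 6: GAC Asp / GAC Asp — identical.
Synonymous differences: 0.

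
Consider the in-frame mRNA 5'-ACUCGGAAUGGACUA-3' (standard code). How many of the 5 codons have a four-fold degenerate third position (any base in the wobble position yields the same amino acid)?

Codon 1 ACU (Thr): third position 4-fold.
Codon 2 CGG (Arg): third position 4-fold.
Codon 3 AAU (Asn): third position 2-fold.
Codon 4 GGA (Gly): third position 4-fold.
Codon 5 CUA (Leu): third position 4-fold.
Four-fold degenerate third positions: 4.

4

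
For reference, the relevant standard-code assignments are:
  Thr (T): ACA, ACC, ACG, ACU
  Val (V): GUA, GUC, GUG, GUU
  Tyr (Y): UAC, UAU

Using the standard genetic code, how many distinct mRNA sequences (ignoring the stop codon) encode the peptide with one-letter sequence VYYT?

64

Val: 4 codons.
Tyr: 2 codons.
Tyr: 2 codons.
Thr: 4 codons.
4 × 2 × 2 × 4 = 64.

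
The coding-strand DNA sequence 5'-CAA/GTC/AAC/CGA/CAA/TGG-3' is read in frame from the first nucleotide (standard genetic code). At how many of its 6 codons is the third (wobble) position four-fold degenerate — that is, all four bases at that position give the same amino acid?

2

Codon 1 CAA (Gln): third position 2-fold.
Codon 2 GTC (Val): third position 4-fold.
Codon 3 AAC (Asn): third position 2-fold.
Codon 4 CGA (Arg): third position 4-fold.
Codon 5 CAA (Gln): third position 2-fold.
Codon 6 TGG (Trp): third position 1-fold.
Four-fold degenerate third positions: 2.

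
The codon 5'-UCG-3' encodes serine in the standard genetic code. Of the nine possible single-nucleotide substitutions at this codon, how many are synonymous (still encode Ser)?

3

Position 1: none → 0 synonymous.
Position 2: none → 0 synonymous.
Position 3: UCU, UCC, UCA → 3 synonymous.
Total: 0 + 0 + 3 = 3.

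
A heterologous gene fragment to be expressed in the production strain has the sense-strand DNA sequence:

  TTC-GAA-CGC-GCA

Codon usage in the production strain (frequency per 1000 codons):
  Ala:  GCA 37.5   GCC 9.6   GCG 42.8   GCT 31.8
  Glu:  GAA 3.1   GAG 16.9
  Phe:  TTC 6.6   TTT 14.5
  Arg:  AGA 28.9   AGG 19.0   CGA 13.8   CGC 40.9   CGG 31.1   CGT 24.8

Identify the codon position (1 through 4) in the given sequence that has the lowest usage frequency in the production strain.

2

Codon 1 TTC (Phe): 6.6 per 1000.
Codon 2 GAA (Glu): 3.1 per 1000.
Codon 3 CGC (Arg): 40.9 per 1000.
Codon 4 GCA (Ala): 37.5 per 1000.
Lowest frequency is 3.1 at codon 2.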